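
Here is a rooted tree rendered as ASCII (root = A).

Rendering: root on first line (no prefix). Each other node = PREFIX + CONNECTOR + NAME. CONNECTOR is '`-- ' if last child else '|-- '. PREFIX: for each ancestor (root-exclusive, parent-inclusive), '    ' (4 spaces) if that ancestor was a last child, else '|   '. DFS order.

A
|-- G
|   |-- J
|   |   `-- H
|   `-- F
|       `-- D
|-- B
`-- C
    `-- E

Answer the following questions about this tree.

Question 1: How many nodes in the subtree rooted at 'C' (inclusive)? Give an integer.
Subtree rooted at C contains: C, E
Count = 2

Answer: 2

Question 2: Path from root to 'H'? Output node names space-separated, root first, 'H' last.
Answer: A G J H

Derivation:
Walk down from root: A -> G -> J -> H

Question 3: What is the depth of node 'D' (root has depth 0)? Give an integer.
Path from root to D: A -> G -> F -> D
Depth = number of edges = 3

Answer: 3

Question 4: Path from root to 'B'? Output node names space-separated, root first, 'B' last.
Answer: A B

Derivation:
Walk down from root: A -> B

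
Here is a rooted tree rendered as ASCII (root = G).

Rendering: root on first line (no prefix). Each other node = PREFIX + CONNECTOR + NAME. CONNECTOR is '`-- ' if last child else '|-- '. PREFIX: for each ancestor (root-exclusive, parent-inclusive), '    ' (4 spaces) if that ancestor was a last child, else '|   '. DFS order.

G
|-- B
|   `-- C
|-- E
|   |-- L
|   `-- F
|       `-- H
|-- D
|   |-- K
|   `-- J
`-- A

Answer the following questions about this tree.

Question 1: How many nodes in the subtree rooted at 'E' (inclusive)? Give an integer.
Answer: 4

Derivation:
Subtree rooted at E contains: E, F, H, L
Count = 4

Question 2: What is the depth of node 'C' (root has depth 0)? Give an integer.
Answer: 2

Derivation:
Path from root to C: G -> B -> C
Depth = number of edges = 2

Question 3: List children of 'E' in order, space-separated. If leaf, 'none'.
Answer: L F

Derivation:
Node E's children (from adjacency): L, F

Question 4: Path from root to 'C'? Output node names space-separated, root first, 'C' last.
Walk down from root: G -> B -> C

Answer: G B C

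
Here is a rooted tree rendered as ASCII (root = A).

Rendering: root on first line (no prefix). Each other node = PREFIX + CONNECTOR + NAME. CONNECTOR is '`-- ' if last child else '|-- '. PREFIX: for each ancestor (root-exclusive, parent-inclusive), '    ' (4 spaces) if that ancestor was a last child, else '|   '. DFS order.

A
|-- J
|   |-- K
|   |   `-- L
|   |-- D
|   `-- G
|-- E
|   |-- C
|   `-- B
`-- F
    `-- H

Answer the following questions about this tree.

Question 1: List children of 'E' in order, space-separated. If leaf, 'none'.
Answer: C B

Derivation:
Node E's children (from adjacency): C, B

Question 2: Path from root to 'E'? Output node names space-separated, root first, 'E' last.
Walk down from root: A -> E

Answer: A E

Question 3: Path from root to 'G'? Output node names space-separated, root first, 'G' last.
Answer: A J G

Derivation:
Walk down from root: A -> J -> G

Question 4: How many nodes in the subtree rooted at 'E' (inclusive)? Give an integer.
Subtree rooted at E contains: B, C, E
Count = 3

Answer: 3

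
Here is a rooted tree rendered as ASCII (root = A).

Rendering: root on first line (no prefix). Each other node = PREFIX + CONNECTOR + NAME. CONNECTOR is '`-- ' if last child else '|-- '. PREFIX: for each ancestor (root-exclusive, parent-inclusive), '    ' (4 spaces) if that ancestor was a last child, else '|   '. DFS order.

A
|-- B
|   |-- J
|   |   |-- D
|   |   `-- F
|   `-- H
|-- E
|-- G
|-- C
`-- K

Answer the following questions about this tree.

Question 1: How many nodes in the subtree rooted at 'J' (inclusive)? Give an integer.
Subtree rooted at J contains: D, F, J
Count = 3

Answer: 3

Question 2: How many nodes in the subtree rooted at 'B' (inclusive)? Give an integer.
Answer: 5

Derivation:
Subtree rooted at B contains: B, D, F, H, J
Count = 5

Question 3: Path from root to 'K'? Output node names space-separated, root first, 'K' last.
Answer: A K

Derivation:
Walk down from root: A -> K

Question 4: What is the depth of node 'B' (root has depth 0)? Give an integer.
Path from root to B: A -> B
Depth = number of edges = 1

Answer: 1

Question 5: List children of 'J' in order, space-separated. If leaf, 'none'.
Node J's children (from adjacency): D, F

Answer: D F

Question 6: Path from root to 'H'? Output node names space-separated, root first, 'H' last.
Answer: A B H

Derivation:
Walk down from root: A -> B -> H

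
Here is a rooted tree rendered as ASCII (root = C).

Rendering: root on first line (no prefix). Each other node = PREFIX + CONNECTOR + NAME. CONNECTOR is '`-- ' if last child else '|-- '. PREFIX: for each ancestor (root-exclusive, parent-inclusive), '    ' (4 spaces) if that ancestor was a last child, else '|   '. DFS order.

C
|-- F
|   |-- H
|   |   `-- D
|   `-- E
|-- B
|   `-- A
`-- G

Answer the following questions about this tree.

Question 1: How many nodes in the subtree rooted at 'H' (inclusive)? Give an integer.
Answer: 2

Derivation:
Subtree rooted at H contains: D, H
Count = 2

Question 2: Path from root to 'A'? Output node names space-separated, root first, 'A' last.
Answer: C B A

Derivation:
Walk down from root: C -> B -> A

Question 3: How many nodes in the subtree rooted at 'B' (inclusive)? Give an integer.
Answer: 2

Derivation:
Subtree rooted at B contains: A, B
Count = 2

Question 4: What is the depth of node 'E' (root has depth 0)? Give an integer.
Path from root to E: C -> F -> E
Depth = number of edges = 2

Answer: 2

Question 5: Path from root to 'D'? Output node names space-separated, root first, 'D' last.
Walk down from root: C -> F -> H -> D

Answer: C F H D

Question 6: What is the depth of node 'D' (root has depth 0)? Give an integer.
Path from root to D: C -> F -> H -> D
Depth = number of edges = 3

Answer: 3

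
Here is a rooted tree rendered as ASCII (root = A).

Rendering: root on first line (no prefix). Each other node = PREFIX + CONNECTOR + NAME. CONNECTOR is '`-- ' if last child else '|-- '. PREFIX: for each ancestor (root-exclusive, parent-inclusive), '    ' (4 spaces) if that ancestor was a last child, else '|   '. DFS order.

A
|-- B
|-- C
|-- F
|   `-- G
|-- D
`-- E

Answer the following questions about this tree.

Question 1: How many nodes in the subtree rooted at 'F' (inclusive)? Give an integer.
Answer: 2

Derivation:
Subtree rooted at F contains: F, G
Count = 2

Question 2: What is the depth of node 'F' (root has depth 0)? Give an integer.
Answer: 1

Derivation:
Path from root to F: A -> F
Depth = number of edges = 1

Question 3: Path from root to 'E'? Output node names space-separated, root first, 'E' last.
Walk down from root: A -> E

Answer: A E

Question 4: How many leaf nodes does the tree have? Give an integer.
Answer: 5

Derivation:
Leaves (nodes with no children): B, C, D, E, G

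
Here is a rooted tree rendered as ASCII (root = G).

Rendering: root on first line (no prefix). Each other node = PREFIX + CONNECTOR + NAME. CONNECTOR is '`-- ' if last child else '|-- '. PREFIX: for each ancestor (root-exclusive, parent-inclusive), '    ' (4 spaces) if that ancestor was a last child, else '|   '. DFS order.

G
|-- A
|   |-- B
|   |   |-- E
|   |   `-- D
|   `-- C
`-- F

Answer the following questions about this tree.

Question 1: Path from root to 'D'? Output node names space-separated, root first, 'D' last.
Answer: G A B D

Derivation:
Walk down from root: G -> A -> B -> D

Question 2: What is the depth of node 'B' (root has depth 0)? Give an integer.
Path from root to B: G -> A -> B
Depth = number of edges = 2

Answer: 2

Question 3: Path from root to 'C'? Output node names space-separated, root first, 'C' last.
Answer: G A C

Derivation:
Walk down from root: G -> A -> C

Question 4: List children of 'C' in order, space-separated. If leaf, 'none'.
Answer: none

Derivation:
Node C's children (from adjacency): (leaf)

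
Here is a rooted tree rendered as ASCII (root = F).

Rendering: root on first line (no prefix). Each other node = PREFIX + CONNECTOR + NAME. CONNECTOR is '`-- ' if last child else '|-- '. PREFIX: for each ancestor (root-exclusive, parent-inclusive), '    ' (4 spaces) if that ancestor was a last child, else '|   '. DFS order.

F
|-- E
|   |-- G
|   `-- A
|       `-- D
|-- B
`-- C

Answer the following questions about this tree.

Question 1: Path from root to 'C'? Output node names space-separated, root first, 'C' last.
Walk down from root: F -> C

Answer: F C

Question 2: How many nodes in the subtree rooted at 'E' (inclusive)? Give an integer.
Answer: 4

Derivation:
Subtree rooted at E contains: A, D, E, G
Count = 4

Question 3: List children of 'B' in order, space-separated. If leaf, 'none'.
Answer: none

Derivation:
Node B's children (from adjacency): (leaf)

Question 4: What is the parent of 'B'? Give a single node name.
Scan adjacency: B appears as child of F

Answer: F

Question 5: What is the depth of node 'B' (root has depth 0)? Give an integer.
Answer: 1

Derivation:
Path from root to B: F -> B
Depth = number of edges = 1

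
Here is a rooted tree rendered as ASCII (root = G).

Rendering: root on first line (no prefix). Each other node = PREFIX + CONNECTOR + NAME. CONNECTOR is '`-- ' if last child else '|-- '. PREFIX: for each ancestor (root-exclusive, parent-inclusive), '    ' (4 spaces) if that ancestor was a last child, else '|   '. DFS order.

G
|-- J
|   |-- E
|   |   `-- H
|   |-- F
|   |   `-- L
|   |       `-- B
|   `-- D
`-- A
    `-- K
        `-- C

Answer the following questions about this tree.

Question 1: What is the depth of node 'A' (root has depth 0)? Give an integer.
Path from root to A: G -> A
Depth = number of edges = 1

Answer: 1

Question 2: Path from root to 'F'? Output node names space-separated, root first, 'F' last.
Walk down from root: G -> J -> F

Answer: G J F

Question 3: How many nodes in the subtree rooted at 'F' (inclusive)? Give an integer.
Subtree rooted at F contains: B, F, L
Count = 3

Answer: 3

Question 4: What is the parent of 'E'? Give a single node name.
Scan adjacency: E appears as child of J

Answer: J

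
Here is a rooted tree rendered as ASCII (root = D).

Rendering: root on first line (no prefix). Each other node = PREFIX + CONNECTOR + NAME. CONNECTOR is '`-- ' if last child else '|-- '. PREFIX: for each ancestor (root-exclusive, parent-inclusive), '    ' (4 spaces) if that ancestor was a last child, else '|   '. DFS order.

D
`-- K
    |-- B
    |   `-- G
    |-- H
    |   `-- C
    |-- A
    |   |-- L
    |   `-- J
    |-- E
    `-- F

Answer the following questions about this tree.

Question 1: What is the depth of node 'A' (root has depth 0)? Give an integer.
Answer: 2

Derivation:
Path from root to A: D -> K -> A
Depth = number of edges = 2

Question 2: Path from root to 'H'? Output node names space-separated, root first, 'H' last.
Walk down from root: D -> K -> H

Answer: D K H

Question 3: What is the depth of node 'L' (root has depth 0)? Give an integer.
Path from root to L: D -> K -> A -> L
Depth = number of edges = 3

Answer: 3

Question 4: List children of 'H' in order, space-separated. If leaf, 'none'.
Node H's children (from adjacency): C

Answer: C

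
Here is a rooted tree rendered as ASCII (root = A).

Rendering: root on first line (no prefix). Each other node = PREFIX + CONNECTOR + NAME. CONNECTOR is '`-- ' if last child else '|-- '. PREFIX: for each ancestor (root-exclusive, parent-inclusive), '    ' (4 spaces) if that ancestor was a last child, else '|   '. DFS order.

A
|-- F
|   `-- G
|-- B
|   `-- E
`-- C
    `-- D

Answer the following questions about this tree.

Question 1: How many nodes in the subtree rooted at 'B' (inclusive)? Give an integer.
Subtree rooted at B contains: B, E
Count = 2

Answer: 2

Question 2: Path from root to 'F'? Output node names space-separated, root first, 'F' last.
Walk down from root: A -> F

Answer: A F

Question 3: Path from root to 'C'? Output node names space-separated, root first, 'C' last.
Answer: A C

Derivation:
Walk down from root: A -> C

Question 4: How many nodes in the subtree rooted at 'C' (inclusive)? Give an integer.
Subtree rooted at C contains: C, D
Count = 2

Answer: 2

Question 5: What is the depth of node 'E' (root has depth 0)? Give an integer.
Answer: 2

Derivation:
Path from root to E: A -> B -> E
Depth = number of edges = 2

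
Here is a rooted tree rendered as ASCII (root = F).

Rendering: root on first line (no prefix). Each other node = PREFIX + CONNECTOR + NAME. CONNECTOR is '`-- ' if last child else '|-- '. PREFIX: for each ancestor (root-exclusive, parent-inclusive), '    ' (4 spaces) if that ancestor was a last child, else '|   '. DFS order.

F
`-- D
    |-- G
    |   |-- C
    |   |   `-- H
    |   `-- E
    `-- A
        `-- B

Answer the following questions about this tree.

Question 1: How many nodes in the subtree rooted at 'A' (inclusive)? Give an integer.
Subtree rooted at A contains: A, B
Count = 2

Answer: 2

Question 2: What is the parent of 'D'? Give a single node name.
Answer: F

Derivation:
Scan adjacency: D appears as child of F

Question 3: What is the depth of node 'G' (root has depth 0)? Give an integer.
Answer: 2

Derivation:
Path from root to G: F -> D -> G
Depth = number of edges = 2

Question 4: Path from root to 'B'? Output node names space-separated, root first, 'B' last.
Answer: F D A B

Derivation:
Walk down from root: F -> D -> A -> B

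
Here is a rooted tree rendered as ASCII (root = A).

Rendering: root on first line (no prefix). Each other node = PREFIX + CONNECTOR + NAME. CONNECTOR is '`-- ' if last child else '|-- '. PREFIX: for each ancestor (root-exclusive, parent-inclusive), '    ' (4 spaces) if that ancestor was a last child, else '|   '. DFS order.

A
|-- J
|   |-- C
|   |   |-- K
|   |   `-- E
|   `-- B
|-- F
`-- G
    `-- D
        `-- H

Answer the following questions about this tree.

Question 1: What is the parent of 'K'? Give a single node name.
Answer: C

Derivation:
Scan adjacency: K appears as child of C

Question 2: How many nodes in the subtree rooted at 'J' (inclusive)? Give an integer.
Subtree rooted at J contains: B, C, E, J, K
Count = 5

Answer: 5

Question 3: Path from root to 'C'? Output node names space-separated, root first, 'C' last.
Walk down from root: A -> J -> C

Answer: A J C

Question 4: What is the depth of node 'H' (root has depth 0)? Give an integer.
Answer: 3

Derivation:
Path from root to H: A -> G -> D -> H
Depth = number of edges = 3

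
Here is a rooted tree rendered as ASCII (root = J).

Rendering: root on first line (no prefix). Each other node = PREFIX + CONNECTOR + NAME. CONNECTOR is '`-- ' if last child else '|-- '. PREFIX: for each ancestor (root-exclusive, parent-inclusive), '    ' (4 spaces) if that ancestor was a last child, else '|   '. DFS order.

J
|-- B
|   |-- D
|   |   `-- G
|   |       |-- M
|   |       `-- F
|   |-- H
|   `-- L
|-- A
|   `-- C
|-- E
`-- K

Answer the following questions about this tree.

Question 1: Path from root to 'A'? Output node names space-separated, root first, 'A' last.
Walk down from root: J -> A

Answer: J A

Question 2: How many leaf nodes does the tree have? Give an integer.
Answer: 7

Derivation:
Leaves (nodes with no children): C, E, F, H, K, L, M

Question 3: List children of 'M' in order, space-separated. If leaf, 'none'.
Node M's children (from adjacency): (leaf)

Answer: none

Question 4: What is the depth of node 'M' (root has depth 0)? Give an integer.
Answer: 4

Derivation:
Path from root to M: J -> B -> D -> G -> M
Depth = number of edges = 4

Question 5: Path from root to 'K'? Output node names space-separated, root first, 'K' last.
Answer: J K

Derivation:
Walk down from root: J -> K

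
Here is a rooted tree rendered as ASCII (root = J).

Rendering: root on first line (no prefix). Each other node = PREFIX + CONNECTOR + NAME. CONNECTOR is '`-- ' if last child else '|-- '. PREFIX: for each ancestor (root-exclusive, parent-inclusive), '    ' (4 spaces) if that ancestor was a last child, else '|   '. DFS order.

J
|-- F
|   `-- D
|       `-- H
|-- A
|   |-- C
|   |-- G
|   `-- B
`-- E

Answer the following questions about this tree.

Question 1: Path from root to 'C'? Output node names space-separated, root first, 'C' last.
Answer: J A C

Derivation:
Walk down from root: J -> A -> C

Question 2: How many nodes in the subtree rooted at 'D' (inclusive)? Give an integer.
Subtree rooted at D contains: D, H
Count = 2

Answer: 2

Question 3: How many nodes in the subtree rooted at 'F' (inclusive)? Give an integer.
Answer: 3

Derivation:
Subtree rooted at F contains: D, F, H
Count = 3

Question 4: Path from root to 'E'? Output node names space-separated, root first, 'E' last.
Answer: J E

Derivation:
Walk down from root: J -> E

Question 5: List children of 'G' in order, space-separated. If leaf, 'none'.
Node G's children (from adjacency): (leaf)

Answer: none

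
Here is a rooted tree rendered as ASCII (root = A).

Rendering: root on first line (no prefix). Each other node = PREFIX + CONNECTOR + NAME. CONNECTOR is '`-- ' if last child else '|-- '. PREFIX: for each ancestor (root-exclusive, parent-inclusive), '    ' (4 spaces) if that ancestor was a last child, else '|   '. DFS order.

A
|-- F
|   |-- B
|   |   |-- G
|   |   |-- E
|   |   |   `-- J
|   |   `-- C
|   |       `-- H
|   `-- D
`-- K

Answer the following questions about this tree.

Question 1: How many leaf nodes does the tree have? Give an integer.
Answer: 5

Derivation:
Leaves (nodes with no children): D, G, H, J, K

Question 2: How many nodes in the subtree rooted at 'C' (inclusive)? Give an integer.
Subtree rooted at C contains: C, H
Count = 2

Answer: 2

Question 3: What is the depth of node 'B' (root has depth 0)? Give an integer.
Answer: 2

Derivation:
Path from root to B: A -> F -> B
Depth = number of edges = 2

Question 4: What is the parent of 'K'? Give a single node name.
Answer: A

Derivation:
Scan adjacency: K appears as child of A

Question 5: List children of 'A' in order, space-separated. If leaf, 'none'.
Answer: F K

Derivation:
Node A's children (from adjacency): F, K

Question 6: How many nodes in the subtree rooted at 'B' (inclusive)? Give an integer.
Subtree rooted at B contains: B, C, E, G, H, J
Count = 6

Answer: 6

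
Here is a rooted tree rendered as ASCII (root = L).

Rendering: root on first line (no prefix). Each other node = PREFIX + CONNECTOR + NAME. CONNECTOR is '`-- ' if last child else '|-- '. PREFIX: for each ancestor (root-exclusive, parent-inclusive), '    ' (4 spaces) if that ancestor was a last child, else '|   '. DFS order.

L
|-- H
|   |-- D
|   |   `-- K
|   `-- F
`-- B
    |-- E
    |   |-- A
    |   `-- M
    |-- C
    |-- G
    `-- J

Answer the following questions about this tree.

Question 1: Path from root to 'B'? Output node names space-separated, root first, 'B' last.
Answer: L B

Derivation:
Walk down from root: L -> B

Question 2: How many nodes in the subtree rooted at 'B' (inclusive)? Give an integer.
Subtree rooted at B contains: A, B, C, E, G, J, M
Count = 7

Answer: 7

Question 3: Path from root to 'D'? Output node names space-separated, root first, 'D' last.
Walk down from root: L -> H -> D

Answer: L H D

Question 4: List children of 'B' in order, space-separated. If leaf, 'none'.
Node B's children (from adjacency): E, C, G, J

Answer: E C G J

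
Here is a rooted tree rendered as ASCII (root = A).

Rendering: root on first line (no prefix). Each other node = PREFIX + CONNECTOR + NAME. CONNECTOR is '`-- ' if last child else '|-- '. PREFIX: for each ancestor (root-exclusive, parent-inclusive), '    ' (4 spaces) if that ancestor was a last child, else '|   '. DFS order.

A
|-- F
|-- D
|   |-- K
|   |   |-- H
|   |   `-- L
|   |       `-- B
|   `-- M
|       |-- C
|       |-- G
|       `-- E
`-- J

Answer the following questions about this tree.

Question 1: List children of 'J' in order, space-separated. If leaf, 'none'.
Answer: none

Derivation:
Node J's children (from adjacency): (leaf)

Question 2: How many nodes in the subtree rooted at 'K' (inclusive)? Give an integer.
Subtree rooted at K contains: B, H, K, L
Count = 4

Answer: 4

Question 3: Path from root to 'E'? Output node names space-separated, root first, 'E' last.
Answer: A D M E

Derivation:
Walk down from root: A -> D -> M -> E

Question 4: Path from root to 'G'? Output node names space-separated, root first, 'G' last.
Walk down from root: A -> D -> M -> G

Answer: A D M G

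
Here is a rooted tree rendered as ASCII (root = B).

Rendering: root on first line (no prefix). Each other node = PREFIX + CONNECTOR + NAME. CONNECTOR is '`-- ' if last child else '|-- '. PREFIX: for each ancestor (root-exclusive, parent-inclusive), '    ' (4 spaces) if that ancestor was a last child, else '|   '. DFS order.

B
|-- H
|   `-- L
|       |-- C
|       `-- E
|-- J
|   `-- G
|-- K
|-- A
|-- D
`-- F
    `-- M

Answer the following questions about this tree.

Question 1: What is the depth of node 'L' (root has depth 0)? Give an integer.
Path from root to L: B -> H -> L
Depth = number of edges = 2

Answer: 2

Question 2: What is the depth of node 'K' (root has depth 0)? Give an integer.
Path from root to K: B -> K
Depth = number of edges = 1

Answer: 1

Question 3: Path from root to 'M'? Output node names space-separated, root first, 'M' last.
Walk down from root: B -> F -> M

Answer: B F M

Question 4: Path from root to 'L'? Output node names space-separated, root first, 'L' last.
Answer: B H L

Derivation:
Walk down from root: B -> H -> L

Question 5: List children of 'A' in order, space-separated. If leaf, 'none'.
Node A's children (from adjacency): (leaf)

Answer: none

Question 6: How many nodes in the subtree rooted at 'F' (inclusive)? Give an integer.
Subtree rooted at F contains: F, M
Count = 2

Answer: 2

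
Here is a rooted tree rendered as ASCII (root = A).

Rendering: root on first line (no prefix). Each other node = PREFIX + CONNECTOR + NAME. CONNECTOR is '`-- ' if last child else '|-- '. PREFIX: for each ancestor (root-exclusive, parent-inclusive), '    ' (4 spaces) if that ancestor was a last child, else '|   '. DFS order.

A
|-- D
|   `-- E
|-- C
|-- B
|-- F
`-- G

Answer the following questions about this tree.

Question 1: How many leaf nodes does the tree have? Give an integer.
Leaves (nodes with no children): B, C, E, F, G

Answer: 5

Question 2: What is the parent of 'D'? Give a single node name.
Scan adjacency: D appears as child of A

Answer: A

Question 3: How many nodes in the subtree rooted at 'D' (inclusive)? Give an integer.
Subtree rooted at D contains: D, E
Count = 2

Answer: 2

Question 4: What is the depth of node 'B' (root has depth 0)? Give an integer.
Path from root to B: A -> B
Depth = number of edges = 1

Answer: 1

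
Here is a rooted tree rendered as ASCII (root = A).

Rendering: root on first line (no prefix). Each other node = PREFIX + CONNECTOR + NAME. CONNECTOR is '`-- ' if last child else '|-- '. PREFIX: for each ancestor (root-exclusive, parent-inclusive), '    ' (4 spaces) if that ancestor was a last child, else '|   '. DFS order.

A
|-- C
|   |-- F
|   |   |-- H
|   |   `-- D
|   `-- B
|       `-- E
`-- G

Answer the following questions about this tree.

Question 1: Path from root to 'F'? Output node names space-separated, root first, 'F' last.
Walk down from root: A -> C -> F

Answer: A C F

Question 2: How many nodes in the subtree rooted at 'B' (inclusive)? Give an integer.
Answer: 2

Derivation:
Subtree rooted at B contains: B, E
Count = 2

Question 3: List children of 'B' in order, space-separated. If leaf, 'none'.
Answer: E

Derivation:
Node B's children (from adjacency): E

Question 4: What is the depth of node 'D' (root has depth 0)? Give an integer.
Path from root to D: A -> C -> F -> D
Depth = number of edges = 3

Answer: 3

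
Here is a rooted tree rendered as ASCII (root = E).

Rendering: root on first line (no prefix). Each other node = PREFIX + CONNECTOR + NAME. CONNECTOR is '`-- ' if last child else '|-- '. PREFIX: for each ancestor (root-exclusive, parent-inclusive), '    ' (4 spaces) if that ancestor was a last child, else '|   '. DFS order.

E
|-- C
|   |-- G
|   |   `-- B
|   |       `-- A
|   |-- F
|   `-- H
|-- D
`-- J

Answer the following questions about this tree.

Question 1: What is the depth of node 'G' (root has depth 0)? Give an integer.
Path from root to G: E -> C -> G
Depth = number of edges = 2

Answer: 2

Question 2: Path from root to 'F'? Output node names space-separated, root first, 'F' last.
Answer: E C F

Derivation:
Walk down from root: E -> C -> F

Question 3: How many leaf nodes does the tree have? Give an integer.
Leaves (nodes with no children): A, D, F, H, J

Answer: 5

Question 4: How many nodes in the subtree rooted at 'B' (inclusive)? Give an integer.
Answer: 2

Derivation:
Subtree rooted at B contains: A, B
Count = 2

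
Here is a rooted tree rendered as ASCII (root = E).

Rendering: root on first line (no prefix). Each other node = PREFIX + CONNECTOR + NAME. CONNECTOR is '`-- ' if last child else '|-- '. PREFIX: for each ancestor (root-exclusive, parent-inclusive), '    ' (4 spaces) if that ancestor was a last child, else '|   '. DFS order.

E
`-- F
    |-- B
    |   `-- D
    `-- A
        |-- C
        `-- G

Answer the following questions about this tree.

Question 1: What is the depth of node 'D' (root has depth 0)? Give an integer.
Path from root to D: E -> F -> B -> D
Depth = number of edges = 3

Answer: 3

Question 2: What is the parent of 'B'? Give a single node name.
Answer: F

Derivation:
Scan adjacency: B appears as child of F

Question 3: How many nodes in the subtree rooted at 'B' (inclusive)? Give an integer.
Subtree rooted at B contains: B, D
Count = 2

Answer: 2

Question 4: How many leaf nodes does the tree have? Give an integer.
Leaves (nodes with no children): C, D, G

Answer: 3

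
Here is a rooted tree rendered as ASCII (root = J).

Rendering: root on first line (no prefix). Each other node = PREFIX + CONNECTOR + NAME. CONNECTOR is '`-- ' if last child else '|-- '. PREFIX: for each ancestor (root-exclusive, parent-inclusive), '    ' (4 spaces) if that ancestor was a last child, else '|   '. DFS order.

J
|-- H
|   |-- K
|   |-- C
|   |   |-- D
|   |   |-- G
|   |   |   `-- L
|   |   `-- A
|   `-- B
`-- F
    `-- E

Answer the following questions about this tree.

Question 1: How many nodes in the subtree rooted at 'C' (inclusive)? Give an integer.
Answer: 5

Derivation:
Subtree rooted at C contains: A, C, D, G, L
Count = 5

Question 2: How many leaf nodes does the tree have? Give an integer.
Leaves (nodes with no children): A, B, D, E, K, L

Answer: 6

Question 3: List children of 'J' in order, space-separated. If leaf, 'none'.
Node J's children (from adjacency): H, F

Answer: H F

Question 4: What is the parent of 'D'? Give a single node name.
Answer: C

Derivation:
Scan adjacency: D appears as child of C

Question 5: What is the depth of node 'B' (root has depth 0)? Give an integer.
Path from root to B: J -> H -> B
Depth = number of edges = 2

Answer: 2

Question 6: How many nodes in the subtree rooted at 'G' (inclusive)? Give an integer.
Answer: 2

Derivation:
Subtree rooted at G contains: G, L
Count = 2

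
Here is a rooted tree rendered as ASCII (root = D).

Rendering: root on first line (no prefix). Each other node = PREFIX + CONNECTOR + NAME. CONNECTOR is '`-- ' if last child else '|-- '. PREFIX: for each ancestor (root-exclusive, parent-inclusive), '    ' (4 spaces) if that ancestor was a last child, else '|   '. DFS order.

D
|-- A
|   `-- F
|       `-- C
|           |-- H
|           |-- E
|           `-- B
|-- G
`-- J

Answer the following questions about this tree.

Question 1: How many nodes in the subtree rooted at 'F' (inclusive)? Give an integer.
Subtree rooted at F contains: B, C, E, F, H
Count = 5

Answer: 5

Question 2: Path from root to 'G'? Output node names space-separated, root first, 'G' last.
Walk down from root: D -> G

Answer: D G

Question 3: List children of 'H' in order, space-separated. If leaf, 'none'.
Answer: none

Derivation:
Node H's children (from adjacency): (leaf)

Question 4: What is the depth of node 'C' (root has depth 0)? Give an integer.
Path from root to C: D -> A -> F -> C
Depth = number of edges = 3

Answer: 3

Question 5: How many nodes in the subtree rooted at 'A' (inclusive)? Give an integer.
Subtree rooted at A contains: A, B, C, E, F, H
Count = 6

Answer: 6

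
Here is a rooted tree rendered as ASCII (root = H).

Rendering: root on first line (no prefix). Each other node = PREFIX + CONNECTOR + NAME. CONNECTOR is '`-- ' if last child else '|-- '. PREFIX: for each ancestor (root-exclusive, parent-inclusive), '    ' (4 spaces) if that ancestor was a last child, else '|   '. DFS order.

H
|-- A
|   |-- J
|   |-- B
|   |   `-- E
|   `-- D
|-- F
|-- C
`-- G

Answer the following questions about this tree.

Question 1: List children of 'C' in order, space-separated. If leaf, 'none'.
Node C's children (from adjacency): (leaf)

Answer: none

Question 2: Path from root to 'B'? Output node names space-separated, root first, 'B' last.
Walk down from root: H -> A -> B

Answer: H A B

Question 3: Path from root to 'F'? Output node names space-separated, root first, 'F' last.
Answer: H F

Derivation:
Walk down from root: H -> F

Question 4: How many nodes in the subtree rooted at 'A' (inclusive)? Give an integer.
Subtree rooted at A contains: A, B, D, E, J
Count = 5

Answer: 5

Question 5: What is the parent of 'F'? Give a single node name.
Answer: H

Derivation:
Scan adjacency: F appears as child of H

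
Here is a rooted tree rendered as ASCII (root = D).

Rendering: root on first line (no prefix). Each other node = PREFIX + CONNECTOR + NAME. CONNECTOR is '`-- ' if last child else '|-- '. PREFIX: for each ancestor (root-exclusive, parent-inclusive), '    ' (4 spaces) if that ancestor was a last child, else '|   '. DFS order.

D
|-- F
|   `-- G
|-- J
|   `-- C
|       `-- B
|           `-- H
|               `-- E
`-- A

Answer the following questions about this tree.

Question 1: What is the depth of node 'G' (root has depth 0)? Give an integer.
Path from root to G: D -> F -> G
Depth = number of edges = 2

Answer: 2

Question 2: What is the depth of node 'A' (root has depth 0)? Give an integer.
Answer: 1

Derivation:
Path from root to A: D -> A
Depth = number of edges = 1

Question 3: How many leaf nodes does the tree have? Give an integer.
Leaves (nodes with no children): A, E, G

Answer: 3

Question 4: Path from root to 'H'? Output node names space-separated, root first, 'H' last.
Walk down from root: D -> J -> C -> B -> H

Answer: D J C B H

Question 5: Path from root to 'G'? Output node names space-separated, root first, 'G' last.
Answer: D F G

Derivation:
Walk down from root: D -> F -> G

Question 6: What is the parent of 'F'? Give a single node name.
Scan adjacency: F appears as child of D

Answer: D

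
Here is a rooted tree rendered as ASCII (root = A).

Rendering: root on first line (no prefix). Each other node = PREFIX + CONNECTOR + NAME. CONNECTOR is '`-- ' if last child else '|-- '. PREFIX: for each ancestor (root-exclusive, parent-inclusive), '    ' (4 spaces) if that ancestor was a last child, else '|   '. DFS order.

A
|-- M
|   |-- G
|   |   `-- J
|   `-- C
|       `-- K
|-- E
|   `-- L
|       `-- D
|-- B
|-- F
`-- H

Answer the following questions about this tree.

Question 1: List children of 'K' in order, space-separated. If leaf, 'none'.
Answer: none

Derivation:
Node K's children (from adjacency): (leaf)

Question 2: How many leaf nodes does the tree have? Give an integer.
Answer: 6

Derivation:
Leaves (nodes with no children): B, D, F, H, J, K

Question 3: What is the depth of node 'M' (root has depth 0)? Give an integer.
Path from root to M: A -> M
Depth = number of edges = 1

Answer: 1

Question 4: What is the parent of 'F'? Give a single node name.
Answer: A

Derivation:
Scan adjacency: F appears as child of A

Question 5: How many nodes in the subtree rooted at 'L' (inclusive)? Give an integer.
Answer: 2

Derivation:
Subtree rooted at L contains: D, L
Count = 2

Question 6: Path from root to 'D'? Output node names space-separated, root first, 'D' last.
Walk down from root: A -> E -> L -> D

Answer: A E L D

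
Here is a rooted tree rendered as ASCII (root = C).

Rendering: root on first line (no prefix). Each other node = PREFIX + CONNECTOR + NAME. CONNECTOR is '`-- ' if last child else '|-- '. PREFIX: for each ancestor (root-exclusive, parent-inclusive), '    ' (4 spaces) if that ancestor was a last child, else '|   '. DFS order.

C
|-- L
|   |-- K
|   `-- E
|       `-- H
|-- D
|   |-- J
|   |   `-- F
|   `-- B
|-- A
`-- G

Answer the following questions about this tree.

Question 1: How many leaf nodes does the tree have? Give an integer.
Answer: 6

Derivation:
Leaves (nodes with no children): A, B, F, G, H, K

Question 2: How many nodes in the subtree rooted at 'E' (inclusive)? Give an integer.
Subtree rooted at E contains: E, H
Count = 2

Answer: 2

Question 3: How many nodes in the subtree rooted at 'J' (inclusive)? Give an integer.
Subtree rooted at J contains: F, J
Count = 2

Answer: 2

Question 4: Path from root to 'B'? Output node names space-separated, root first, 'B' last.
Walk down from root: C -> D -> B

Answer: C D B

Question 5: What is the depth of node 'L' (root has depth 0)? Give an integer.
Path from root to L: C -> L
Depth = number of edges = 1

Answer: 1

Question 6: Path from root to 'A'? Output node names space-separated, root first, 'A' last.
Answer: C A

Derivation:
Walk down from root: C -> A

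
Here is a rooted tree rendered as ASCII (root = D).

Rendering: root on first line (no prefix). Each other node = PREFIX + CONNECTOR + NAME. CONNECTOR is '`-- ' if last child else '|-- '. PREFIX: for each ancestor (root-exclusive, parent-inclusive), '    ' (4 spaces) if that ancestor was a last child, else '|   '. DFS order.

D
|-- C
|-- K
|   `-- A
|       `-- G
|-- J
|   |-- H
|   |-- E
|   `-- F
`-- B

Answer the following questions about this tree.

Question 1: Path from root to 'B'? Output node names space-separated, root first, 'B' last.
Answer: D B

Derivation:
Walk down from root: D -> B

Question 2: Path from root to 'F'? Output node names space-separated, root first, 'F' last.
Answer: D J F

Derivation:
Walk down from root: D -> J -> F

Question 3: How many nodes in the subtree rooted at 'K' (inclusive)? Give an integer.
Answer: 3

Derivation:
Subtree rooted at K contains: A, G, K
Count = 3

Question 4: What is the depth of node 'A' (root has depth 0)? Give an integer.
Answer: 2

Derivation:
Path from root to A: D -> K -> A
Depth = number of edges = 2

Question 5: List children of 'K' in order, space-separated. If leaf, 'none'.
Answer: A

Derivation:
Node K's children (from adjacency): A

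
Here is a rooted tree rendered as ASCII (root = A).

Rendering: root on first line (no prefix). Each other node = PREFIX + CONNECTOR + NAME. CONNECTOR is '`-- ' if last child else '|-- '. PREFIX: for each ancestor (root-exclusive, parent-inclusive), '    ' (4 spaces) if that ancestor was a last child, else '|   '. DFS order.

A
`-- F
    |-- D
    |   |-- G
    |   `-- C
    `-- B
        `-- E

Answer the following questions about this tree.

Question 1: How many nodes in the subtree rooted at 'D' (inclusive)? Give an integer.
Answer: 3

Derivation:
Subtree rooted at D contains: C, D, G
Count = 3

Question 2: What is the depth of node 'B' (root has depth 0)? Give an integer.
Path from root to B: A -> F -> B
Depth = number of edges = 2

Answer: 2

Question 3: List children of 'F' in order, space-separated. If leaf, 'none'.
Answer: D B

Derivation:
Node F's children (from adjacency): D, B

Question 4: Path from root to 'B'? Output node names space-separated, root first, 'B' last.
Walk down from root: A -> F -> B

Answer: A F B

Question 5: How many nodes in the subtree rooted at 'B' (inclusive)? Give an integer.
Answer: 2

Derivation:
Subtree rooted at B contains: B, E
Count = 2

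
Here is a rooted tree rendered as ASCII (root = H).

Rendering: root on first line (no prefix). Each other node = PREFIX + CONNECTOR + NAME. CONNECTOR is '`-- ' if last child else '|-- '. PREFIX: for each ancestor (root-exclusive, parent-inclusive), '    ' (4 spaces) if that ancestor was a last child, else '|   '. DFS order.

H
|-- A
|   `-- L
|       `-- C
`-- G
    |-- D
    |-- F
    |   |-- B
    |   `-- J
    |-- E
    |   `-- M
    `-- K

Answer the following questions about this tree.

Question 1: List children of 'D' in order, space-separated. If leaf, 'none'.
Answer: none

Derivation:
Node D's children (from adjacency): (leaf)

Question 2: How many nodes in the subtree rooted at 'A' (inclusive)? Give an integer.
Subtree rooted at A contains: A, C, L
Count = 3

Answer: 3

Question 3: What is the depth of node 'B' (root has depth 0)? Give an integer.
Path from root to B: H -> G -> F -> B
Depth = number of edges = 3

Answer: 3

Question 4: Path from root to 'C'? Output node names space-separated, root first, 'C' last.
Answer: H A L C

Derivation:
Walk down from root: H -> A -> L -> C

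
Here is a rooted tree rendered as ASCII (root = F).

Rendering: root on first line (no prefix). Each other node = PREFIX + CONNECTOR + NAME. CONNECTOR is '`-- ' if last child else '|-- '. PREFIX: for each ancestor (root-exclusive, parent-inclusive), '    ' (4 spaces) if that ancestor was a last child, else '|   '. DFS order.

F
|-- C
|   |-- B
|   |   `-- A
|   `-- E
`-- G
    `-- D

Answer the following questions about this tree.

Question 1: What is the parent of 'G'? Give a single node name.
Scan adjacency: G appears as child of F

Answer: F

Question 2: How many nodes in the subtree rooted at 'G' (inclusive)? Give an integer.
Subtree rooted at G contains: D, G
Count = 2

Answer: 2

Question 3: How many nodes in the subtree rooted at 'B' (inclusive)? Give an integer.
Subtree rooted at B contains: A, B
Count = 2

Answer: 2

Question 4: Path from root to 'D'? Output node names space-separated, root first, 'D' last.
Walk down from root: F -> G -> D

Answer: F G D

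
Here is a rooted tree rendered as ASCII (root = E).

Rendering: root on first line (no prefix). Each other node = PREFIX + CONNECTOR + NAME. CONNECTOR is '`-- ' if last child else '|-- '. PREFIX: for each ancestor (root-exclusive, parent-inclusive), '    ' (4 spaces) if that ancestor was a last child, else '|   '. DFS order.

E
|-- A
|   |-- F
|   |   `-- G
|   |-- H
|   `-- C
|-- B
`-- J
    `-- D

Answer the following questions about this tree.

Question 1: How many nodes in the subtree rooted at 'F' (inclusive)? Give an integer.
Subtree rooted at F contains: F, G
Count = 2

Answer: 2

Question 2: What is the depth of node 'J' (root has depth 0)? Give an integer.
Answer: 1

Derivation:
Path from root to J: E -> J
Depth = number of edges = 1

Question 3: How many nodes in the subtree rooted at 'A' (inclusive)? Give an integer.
Answer: 5

Derivation:
Subtree rooted at A contains: A, C, F, G, H
Count = 5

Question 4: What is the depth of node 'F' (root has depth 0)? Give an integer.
Answer: 2

Derivation:
Path from root to F: E -> A -> F
Depth = number of edges = 2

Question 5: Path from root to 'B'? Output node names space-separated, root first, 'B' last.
Walk down from root: E -> B

Answer: E B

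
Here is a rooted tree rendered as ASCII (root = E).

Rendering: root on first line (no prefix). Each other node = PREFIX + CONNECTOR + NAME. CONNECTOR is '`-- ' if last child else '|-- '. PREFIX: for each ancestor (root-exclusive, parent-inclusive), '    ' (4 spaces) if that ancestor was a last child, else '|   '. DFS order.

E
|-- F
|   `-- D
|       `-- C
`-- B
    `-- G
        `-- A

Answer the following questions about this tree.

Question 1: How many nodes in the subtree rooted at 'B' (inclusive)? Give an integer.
Subtree rooted at B contains: A, B, G
Count = 3

Answer: 3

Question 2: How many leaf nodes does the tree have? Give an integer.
Answer: 2

Derivation:
Leaves (nodes with no children): A, C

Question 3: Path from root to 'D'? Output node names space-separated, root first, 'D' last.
Answer: E F D

Derivation:
Walk down from root: E -> F -> D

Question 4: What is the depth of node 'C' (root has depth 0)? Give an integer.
Answer: 3

Derivation:
Path from root to C: E -> F -> D -> C
Depth = number of edges = 3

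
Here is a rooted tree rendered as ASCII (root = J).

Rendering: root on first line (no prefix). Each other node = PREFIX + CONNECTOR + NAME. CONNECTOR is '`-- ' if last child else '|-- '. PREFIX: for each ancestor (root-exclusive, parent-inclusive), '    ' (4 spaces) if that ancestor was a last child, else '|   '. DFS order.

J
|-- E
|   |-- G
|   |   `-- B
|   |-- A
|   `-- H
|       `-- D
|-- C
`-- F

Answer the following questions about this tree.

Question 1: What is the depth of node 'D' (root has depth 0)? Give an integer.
Answer: 3

Derivation:
Path from root to D: J -> E -> H -> D
Depth = number of edges = 3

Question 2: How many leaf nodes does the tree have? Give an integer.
Leaves (nodes with no children): A, B, C, D, F

Answer: 5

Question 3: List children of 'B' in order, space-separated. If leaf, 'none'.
Node B's children (from adjacency): (leaf)

Answer: none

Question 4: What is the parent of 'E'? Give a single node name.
Answer: J

Derivation:
Scan adjacency: E appears as child of J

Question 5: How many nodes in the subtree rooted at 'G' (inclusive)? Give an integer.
Subtree rooted at G contains: B, G
Count = 2

Answer: 2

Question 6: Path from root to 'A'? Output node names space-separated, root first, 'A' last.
Answer: J E A

Derivation:
Walk down from root: J -> E -> A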